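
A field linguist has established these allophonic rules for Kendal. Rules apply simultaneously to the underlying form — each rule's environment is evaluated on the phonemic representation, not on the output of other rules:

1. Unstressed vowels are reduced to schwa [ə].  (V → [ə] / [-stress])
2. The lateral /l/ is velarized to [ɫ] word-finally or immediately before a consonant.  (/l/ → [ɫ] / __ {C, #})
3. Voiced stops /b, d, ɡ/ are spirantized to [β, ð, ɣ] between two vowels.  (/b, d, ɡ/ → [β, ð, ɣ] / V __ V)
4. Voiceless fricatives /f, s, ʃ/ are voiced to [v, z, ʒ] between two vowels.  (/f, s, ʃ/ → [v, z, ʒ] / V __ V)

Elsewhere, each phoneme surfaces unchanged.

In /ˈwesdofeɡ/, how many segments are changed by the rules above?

3

Segments that undergo a rule: /o/ → [ə] (rule 1); /f/ → [v] (rule 4); /e/ → [ə] (rule 1).
All other segments surface unchanged.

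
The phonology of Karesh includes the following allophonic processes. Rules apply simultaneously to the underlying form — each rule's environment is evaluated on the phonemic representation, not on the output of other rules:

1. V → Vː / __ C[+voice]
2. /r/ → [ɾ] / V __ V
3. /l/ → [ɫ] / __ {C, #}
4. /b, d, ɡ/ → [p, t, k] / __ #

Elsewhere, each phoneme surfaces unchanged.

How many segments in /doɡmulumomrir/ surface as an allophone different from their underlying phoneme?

5

Segments that undergo a rule: /o/ → [oː] (rule 1); /u/ → [uː] (rule 1); /u/ → [uː] (rule 1); /o/ → [oː] (rule 1); /i/ → [iː] (rule 1).
All other segments surface unchanged.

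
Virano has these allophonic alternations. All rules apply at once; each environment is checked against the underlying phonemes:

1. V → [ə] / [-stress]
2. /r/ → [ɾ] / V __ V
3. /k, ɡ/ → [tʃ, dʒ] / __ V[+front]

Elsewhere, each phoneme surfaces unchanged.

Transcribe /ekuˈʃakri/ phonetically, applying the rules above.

/e/ (word-initial) occurs in an unstressed syllable → [ə] by rule 1.
/k/ (between /e/ and /u/) is in the target of rule 3 but the environment (before a front vowel) is not met → [k].
/u/ (between /k/ and /ʃ/) occurs in an unstressed syllable → [ə] by rule 1.
/a/ (between /ʃ/ and /k/) fails the environment for rule 1, so it stays [a].
/k/ (between /a/ and /r/) fails the environment for rule 3, so it stays [k].
/r/ (between /k/ and /i/) fails the environment for rule 2, so it stays [r].
Rule 1 applies to /i/ (word-final: in an unstressed syllable) → [ə].

[əkəˈʃakrə]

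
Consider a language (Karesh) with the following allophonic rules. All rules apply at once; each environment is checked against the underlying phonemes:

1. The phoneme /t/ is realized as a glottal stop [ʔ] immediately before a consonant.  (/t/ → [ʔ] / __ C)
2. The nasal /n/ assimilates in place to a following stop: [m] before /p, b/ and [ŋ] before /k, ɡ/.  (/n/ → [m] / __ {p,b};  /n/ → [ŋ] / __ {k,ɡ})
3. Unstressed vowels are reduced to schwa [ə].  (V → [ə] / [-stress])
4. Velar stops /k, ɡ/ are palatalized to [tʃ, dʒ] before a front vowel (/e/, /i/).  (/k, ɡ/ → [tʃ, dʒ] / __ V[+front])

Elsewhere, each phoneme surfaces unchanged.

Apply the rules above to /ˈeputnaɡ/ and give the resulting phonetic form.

/e/ — word-initial; rule 3 does not apply here → [e].
/p/ stays [p].
/u/ meets the environment for rule 3 (in an unstressed syllable) → [ə].
/t/ (between /u/ and /n/) occurs immediately before a consonant → [ʔ] by rule 1.
/n/ (between /t/ and /a/) fails the environment for rule 2, so it stays [n].
/a/ (between /n/ and /ɡ/) occurs in an unstressed syllable → [ə] by rule 3.
/ɡ/ (word-final) is in the target of rule 4 but the environment (before a front vowel) is not met → [ɡ].

[ˈepəʔnəɡ]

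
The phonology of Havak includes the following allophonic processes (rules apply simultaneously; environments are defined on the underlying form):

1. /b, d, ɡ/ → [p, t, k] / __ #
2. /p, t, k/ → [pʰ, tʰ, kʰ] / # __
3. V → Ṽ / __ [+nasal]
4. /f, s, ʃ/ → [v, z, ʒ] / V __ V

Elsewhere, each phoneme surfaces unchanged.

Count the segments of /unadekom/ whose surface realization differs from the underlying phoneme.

2

Segments that undergo a rule: /u/ → [ũ] (rule 3); /o/ → [õ] (rule 3).
All other segments surface unchanged.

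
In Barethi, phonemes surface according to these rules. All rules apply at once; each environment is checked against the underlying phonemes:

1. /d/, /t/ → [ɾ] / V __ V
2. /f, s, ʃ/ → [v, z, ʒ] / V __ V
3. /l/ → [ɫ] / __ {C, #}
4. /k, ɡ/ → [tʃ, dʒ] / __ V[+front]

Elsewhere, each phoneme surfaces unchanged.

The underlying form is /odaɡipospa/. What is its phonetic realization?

[oɾadʒipospa]

/o/ — not in any rule's target class → [o].
Rule 1 applies to /d/ (between /o/ and /a/: between two vowels) → [ɾ].
/a/ (between /d/ and /ɡ/): no rule targets it → [a].
/ɡ/ — between /a/ and /i/, before a front vowel — surfaces as [dʒ] (rule 4).
/i/ (between /ɡ/ and /p/): no rule targets it → [i].
/p/ stays [p].
/o/ — not in any rule's target class → [o].
/s/ — between /o/ and /p/; rule 2 does not apply here → [s].
/p/ (between /s/ and /a/) is unaffected → [p].
/a/ stays [a].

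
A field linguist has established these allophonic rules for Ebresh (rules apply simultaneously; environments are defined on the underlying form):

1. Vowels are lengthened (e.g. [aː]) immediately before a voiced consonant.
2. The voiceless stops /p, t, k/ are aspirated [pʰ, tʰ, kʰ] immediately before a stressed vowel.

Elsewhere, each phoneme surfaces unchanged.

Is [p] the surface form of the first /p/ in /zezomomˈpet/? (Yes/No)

No

Rule 2 applies to /p/ (between /m/ and /e/: immediately before a stressed vowel) → [pʰ].
The actual realization is [pʰ], not [p].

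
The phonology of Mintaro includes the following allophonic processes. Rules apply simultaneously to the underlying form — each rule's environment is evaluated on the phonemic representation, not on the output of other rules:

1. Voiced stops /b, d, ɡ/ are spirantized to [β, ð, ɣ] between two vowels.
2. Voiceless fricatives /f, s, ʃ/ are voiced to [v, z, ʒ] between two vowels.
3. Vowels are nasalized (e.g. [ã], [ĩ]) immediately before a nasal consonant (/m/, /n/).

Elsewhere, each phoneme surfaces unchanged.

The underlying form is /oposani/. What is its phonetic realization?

[opozãni]

/o/ — word-initial; rule 3 does not apply here → [o].
/p/ (between /o/ and /o/) is unaffected → [p].
/o/ (between /p/ and /s/) fails the environment for rule 3, so it stays [o].
/s/ meets the environment for rule 2 (between two vowels) → [z].
/a/ meets the environment for rule 3 (before a nasal consonant) → [ã].
/n/ — not in any rule's target class → [n].
/i/ (word-final) is in the target of rule 3 but the environment (before a nasal consonant) is not met → [i].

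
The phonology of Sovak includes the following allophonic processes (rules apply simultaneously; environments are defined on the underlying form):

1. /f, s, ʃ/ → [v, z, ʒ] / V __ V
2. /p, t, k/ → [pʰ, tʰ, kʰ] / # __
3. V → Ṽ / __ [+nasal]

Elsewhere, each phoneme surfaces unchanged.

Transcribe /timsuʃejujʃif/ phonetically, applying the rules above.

/t/ (word-initial) occurs word-initially → [tʰ] by rule 2.
/i/ (between /t/ and /m/): before a nasal consonant, so rule 3 applies → [ĩ].
/m/ — not in any rule's target class → [m].
/s/ — between /m/ and /u/; rule 1 does not apply here → [s].
/u/ (between /s/ and /ʃ/) fails the environment for rule 3, so it stays [u].
/ʃ/ meets the environment for rule 1 (between two vowels) → [ʒ].
/e/ — between /ʃ/ and /j/; rule 3 does not apply here → [e].
/j/ (between /e/ and /u/) is unaffected → [j].
/u/ (between /j/ and /j/): rule 3 targets it, but not before a nasal consonant → unchanged [u].
/j/ — not in any rule's target class → [j].
/ʃ/ — between /j/ and /i/; rule 1 does not apply here → [ʃ].
/i/ (between /ʃ/ and /f/) is in the target of rule 3 but the environment (before a nasal consonant) is not met → [i].
/f/ (word-final) is in the target of rule 1 but the environment (between two vowels) is not met → [f].

[tʰĩmsuʒejujʃif]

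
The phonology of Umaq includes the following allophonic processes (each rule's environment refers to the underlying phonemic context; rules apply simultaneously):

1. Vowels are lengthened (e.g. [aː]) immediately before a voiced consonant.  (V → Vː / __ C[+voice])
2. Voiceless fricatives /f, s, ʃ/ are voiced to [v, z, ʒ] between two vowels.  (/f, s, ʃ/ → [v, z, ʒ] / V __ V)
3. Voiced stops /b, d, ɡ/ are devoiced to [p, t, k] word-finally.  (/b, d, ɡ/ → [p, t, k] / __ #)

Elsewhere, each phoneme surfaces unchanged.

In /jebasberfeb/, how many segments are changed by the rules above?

Segments that undergo a rule: /e/ → [eː] (rule 1); /e/ → [eː] (rule 1); /e/ → [eː] (rule 1); /b/ → [p] (rule 3).
All other segments surface unchanged.

4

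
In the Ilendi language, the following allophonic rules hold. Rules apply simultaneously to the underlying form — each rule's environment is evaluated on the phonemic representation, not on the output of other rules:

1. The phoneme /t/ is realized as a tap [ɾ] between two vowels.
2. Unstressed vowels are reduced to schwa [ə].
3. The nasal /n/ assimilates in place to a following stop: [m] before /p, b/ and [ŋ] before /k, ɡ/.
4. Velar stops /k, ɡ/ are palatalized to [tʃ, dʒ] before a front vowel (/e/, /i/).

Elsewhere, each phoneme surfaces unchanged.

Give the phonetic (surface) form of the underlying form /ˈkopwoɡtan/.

[ˈkopwəɡtən]

/k/ — word-initial; rule 4 does not apply here → [k].
/o/ (between /k/ and /p/): rule 2 targets it, but not in an unstressed syllable → unchanged [o].
/p/ stays [p].
/w/ (between /p/ and /o/): no rule targets it → [w].
Rule 2 applies to /o/ (between /w/ and /ɡ/: in an unstressed syllable) → [ə].
/ɡ/ (between /o/ and /t/) is in the target of rule 4 but the environment (before a front vowel) is not met → [ɡ].
/t/ (between /ɡ/ and /a/): rule 1 targets it, but not between two vowels → unchanged [t].
/a/ — between /t/ and /n/, in an unstressed syllable — surfaces as [ə] (rule 2).
/n/ — word-final; rule 3 does not apply here → [n].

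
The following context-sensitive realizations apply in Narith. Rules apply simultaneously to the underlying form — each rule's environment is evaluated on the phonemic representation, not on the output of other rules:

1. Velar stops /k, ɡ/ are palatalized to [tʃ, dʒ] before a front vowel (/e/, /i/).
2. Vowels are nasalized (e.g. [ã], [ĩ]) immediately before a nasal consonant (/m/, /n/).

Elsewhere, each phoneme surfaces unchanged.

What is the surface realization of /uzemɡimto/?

[uzẽmdʒĩmto]

/u/ (word-initial) is in the target of rule 2 but the environment (before a nasal consonant) is not met → [u].
/e/ — between /z/ and /m/, before a nasal consonant — surfaces as [ẽ] (rule 2).
/ɡ/ meets the environment for rule 1 (before a front vowel) → [dʒ].
/i/ meets the environment for rule 2 (before a nasal consonant) → [ĩ].
/o/ (word-final) is in the target of rule 2 but the environment (before a nasal consonant) is not met → [o].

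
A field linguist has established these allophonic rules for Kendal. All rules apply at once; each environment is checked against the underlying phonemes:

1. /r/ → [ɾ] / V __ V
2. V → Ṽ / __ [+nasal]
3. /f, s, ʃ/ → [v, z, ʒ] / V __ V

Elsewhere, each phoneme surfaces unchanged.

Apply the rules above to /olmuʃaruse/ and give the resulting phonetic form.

/o/ — word-initial; rule 2 does not apply here → [o].
/l/ — not in any rule's target class → [l].
/m/ (between /l/ and /u/): no rule targets it → [m].
/u/ (between /m/ and /ʃ/) is in the target of rule 2 but the environment (before a nasal consonant) is not met → [u].
/ʃ/ (between /u/ and /a/): between two vowels, so rule 3 applies → [ʒ].
/a/ (between /ʃ/ and /r/) fails the environment for rule 2, so it stays [a].
/r/ — between /a/ and /u/, between two vowels — surfaces as [ɾ] (rule 1).
/u/ (between /r/ and /s/) fails the environment for rule 2, so it stays [u].
/s/ (between /u/ and /e/) occurs between two vowels → [z] by rule 3.
/e/ (word-final) is in the target of rule 2 but the environment (before a nasal consonant) is not met → [e].

[olmuʒaɾuze]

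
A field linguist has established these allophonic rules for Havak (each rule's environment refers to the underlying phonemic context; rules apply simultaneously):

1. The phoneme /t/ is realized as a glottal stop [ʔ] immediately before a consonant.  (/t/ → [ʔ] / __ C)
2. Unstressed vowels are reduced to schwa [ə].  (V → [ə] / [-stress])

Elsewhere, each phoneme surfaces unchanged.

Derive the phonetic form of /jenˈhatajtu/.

/j/ stays [j].
/e/ (between /j/ and /n/) occurs in an unstressed syllable → [ə] by rule 2.
/n/ (between /e/ and /h/) is unaffected → [n].
/h/ (between /n/ and /a/): no rule targets it → [h].
/a/ (between /h/ and /t/) is in the target of rule 2 but the environment (in an unstressed syllable) is not met → [a].
/t/ (between /a/ and /a/) fails the environment for rule 1, so it stays [t].
/a/ (between /t/ and /j/): in an unstressed syllable, so rule 2 applies → [ə].
/j/ (between /a/ and /t/): no rule targets it → [j].
/t/ (between /j/ and /u/): rule 1 targets it, but not immediately before a consonant → unchanged [t].
/u/ (word-final): in an unstressed syllable, so rule 2 applies → [ə].

[jənˈhatəjtə]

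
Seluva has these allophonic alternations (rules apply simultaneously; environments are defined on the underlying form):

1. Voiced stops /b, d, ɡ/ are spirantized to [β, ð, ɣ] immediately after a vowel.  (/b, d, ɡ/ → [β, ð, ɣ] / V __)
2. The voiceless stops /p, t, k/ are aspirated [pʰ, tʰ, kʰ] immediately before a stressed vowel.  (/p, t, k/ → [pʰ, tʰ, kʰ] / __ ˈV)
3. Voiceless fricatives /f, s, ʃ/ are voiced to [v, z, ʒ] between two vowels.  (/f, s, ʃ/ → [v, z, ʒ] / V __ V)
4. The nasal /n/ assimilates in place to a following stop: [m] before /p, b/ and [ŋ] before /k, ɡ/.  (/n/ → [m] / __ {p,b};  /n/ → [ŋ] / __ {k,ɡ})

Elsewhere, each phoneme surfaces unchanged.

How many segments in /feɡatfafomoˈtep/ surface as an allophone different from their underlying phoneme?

Segments that undergo a rule: /ɡ/ → [ɣ] (rule 1); /f/ → [v] (rule 3); /t/ → [tʰ] (rule 2).
All other segments surface unchanged.

3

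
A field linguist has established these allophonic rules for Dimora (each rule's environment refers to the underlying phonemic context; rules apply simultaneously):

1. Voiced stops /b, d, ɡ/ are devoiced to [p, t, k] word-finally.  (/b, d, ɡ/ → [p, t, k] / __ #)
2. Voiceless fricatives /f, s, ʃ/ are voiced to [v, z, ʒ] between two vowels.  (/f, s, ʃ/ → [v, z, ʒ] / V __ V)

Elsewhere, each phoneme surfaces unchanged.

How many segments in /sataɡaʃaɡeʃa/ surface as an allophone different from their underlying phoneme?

Segments that undergo a rule: /ʃ/ → [ʒ] (rule 2); /ʃ/ → [ʒ] (rule 2).
All other segments surface unchanged.

2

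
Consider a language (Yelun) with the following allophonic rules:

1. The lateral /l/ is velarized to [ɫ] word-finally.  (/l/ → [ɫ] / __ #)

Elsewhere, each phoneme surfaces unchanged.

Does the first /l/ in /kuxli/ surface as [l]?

Yes

/l/ — between /x/ and /i/; rule 1 does not apply here → [l].
The actual realization is [l], which matches [l].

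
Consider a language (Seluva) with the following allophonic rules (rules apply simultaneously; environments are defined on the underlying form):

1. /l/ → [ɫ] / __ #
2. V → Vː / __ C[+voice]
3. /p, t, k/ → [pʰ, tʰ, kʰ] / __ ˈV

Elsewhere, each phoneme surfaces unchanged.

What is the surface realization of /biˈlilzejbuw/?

/b/ (word-initial) is unaffected → [b].
/i/ — between /b/ and /l/, before a voiced consonant — surfaces as [iː] (rule 2).
/l/ (between /i/ and /i/): rule 1 targets it, but not word-finally → unchanged [l].
/i/ — between /l/ and /l/, before a voiced consonant — surfaces as [iː] (rule 2).
/l/ (between /i/ and /z/) fails the environment for rule 1, so it stays [l].
/z/ (between /l/ and /e/): no rule targets it → [z].
/e/ — between /z/ and /j/, before a voiced consonant — surfaces as [eː] (rule 2).
/j/ (between /e/ and /b/) is unaffected → [j].
/b/ (between /j/ and /u/) is unaffected → [b].
/u/ (between /b/ and /w/) occurs before a voiced consonant → [uː] by rule 2.
/w/ stays [w].

[biːˈliːlzeːjbuːw]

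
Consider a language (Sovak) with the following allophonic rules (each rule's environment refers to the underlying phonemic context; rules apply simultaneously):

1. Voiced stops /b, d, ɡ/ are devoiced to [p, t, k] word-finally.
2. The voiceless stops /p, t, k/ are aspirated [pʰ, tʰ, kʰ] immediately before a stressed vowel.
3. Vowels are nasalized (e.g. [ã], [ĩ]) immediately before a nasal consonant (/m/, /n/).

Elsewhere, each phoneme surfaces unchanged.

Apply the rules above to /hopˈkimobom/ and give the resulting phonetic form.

/h/ — not in any rule's target class → [h].
/o/ (between /h/ and /p/) is in the target of rule 3 but the environment (before a nasal consonant) is not met → [o].
/p/ (between /o/ and /k/) is in the target of rule 2 but the environment (immediately before a stressed vowel) is not met → [p].
/k/ (between /p/ and /i/) occurs immediately before a stressed vowel → [kʰ] by rule 2.
/i/ (between /k/ and /m/): before a nasal consonant, so rule 3 applies → [ĩ].
/m/ — not in any rule's target class → [m].
/o/ (between /m/ and /b/) is in the target of rule 3 but the environment (before a nasal consonant) is not met → [o].
/b/ — between /o/ and /o/; rule 1 does not apply here → [b].
/o/ — between /b/ and /m/, before a nasal consonant — surfaces as [õ] (rule 3).
/m/ — not in any rule's target class → [m].

[hopˈkʰĩmobõm]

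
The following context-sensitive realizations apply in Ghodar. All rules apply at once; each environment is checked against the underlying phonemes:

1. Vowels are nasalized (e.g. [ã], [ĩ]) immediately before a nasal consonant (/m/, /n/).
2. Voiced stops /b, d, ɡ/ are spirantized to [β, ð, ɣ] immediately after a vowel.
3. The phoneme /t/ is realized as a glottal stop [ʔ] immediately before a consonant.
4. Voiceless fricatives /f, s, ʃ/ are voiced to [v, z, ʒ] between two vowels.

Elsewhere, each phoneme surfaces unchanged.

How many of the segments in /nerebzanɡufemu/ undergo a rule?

4

Segments that undergo a rule: /b/ → [β] (rule 2); /a/ → [ã] (rule 1); /f/ → [v] (rule 4); /e/ → [ẽ] (rule 1).
All other segments surface unchanged.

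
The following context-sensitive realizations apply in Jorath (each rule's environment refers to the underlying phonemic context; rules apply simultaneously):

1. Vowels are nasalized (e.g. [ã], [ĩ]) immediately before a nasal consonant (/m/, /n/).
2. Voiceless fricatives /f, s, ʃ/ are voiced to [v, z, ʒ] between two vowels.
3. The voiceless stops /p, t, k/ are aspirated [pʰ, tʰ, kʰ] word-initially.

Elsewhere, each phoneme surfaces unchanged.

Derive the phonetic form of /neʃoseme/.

[neʒozẽme]

/n/ stays [n].
/e/ (between /n/ and /ʃ/) is in the target of rule 1 but the environment (before a nasal consonant) is not met → [e].
/ʃ/ — between /e/ and /o/, between two vowels — surfaces as [ʒ] (rule 2).
/o/ (between /ʃ/ and /s/): rule 1 targets it, but not before a nasal consonant → unchanged [o].
/s/ (between /o/ and /e/): between two vowels, so rule 2 applies → [z].
/e/ (between /s/ and /m/): before a nasal consonant, so rule 1 applies → [ẽ].
/m/ (between /e/ and /e/) is unaffected → [m].
/e/ — word-final; rule 1 does not apply here → [e].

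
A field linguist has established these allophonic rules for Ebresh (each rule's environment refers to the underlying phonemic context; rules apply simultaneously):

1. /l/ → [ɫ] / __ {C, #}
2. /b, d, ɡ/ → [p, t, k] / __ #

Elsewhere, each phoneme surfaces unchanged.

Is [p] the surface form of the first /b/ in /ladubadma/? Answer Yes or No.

No

/b/ — between /u/ and /a/; rule 2 does not apply here → [b].
The actual realization is [b], not [p].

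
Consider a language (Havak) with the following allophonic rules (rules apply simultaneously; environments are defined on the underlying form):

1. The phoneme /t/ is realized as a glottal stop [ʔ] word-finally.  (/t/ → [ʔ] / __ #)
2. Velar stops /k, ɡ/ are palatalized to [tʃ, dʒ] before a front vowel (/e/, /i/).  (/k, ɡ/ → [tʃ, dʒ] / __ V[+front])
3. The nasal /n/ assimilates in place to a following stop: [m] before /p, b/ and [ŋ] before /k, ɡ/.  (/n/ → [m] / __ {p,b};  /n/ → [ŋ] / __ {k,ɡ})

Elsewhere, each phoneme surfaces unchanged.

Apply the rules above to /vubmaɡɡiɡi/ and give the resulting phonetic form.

[vubmaɡdʒidʒi]

/v/ (word-initial): no rule targets it → [v].
/u/ (between /v/ and /b/) is unaffected → [u].
/b/ (between /u/ and /m/): no rule targets it → [b].
/m/ — not in any rule's target class → [m].
/a/ (between /m/ and /ɡ/) is unaffected → [a].
/ɡ/ (between /a/ and /ɡ/) fails the environment for rule 2, so it stays [ɡ].
/ɡ/ meets the environment for rule 2 (before a front vowel) → [dʒ].
/i/ — not in any rule's target class → [i].
/ɡ/ — between /i/ and /i/, before a front vowel — surfaces as [dʒ] (rule 2).
/i/ (word-final): no rule targets it → [i].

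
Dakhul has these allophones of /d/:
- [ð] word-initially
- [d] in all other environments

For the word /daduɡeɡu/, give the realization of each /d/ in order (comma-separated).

[ð], [d]

Occurrence 1 (position 1): word-initially → [ð].
Occurrence 2 (position 3): no conditioning environment matches → elsewhere allophone [d].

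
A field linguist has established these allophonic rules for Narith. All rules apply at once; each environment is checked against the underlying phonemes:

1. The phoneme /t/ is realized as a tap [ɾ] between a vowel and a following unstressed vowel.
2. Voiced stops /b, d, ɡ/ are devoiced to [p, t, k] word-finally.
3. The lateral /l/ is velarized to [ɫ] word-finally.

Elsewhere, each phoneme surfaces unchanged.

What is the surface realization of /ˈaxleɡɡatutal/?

/a/ stays [a].
/x/ (between /a/ and /l/): no rule targets it → [x].
/l/ — between /x/ and /e/; rule 3 does not apply here → [l].
/e/ (between /l/ and /ɡ/) is unaffected → [e].
/ɡ/ (between /e/ and /ɡ/) is in the target of rule 2 but the environment (word-finally) is not met → [ɡ].
/ɡ/ (between /ɡ/ and /a/) fails the environment for rule 2, so it stays [ɡ].
/a/ stays [a].
/t/ — between /a/ and /u/, between a vowel and a following unstressed vowel — surfaces as [ɾ] (rule 1).
/u/ stays [u].
Rule 1 applies to /t/ (between /u/ and /a/: between a vowel and a following unstressed vowel) → [ɾ].
/a/ (between /t/ and /l/) is unaffected → [a].
/l/ (word-final) occurs word-finally → [ɫ] by rule 3.

[ˈaxleɡɡaɾuɾaɫ]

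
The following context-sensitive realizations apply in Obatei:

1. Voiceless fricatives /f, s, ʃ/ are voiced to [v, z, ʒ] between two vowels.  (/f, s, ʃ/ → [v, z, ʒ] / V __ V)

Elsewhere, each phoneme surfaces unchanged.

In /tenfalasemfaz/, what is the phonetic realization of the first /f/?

/f/ (between /n/ and /a/) is in the target of rule 1 but the environment (between two vowels) is not met → [f].

[f]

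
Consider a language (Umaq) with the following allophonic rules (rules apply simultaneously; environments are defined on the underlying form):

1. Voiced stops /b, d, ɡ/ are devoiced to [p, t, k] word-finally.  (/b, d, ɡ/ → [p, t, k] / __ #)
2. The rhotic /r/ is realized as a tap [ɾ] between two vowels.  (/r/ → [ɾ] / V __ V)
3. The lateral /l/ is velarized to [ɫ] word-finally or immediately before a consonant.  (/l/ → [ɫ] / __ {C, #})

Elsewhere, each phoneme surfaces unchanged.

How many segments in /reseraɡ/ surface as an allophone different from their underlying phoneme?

Segments that undergo a rule: /r/ → [ɾ] (rule 2); /ɡ/ → [k] (rule 1).
All other segments surface unchanged.

2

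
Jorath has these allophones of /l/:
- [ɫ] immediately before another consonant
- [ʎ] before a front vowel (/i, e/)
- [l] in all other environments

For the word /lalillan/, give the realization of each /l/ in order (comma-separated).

Occurrence 1 (position 1): no conditioning environment matches → elsewhere allophone [l].
Occurrence 2 (position 3): before a front vowel (/i, e/) → [ʎ].
Occurrence 3 (position 5): immediately before another consonant → [ɫ].
Occurrence 4 (position 6): no conditioning environment matches → elsewhere allophone [l].

[l], [ʎ], [ɫ], [l]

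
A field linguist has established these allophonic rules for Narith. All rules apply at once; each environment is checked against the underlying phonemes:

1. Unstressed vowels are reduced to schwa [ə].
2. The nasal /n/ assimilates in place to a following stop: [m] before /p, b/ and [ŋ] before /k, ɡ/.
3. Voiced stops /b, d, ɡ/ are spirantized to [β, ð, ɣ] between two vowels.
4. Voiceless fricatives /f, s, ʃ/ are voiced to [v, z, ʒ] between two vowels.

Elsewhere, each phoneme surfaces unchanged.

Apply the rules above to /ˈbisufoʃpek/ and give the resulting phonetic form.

/b/ (word-initial) fails the environment for rule 3, so it stays [b].
/i/ (between /b/ and /s/) is in the target of rule 1 but the environment (in an unstressed syllable) is not met → [i].
/s/ — between /i/ and /u/, between two vowels — surfaces as [z] (rule 4).
/u/ meets the environment for rule 1 (in an unstressed syllable) → [ə].
/f/ (between /u/ and /o/) occurs between two vowels → [v] by rule 4.
/o/ — between /f/ and /ʃ/, in an unstressed syllable — surfaces as [ə] (rule 1).
/ʃ/ (between /o/ and /p/): rule 4 targets it, but not between two vowels → unchanged [ʃ].
/e/ — between /p/ and /k/, in an unstressed syllable — surfaces as [ə] (rule 1).

[ˈbizəvəʃpək]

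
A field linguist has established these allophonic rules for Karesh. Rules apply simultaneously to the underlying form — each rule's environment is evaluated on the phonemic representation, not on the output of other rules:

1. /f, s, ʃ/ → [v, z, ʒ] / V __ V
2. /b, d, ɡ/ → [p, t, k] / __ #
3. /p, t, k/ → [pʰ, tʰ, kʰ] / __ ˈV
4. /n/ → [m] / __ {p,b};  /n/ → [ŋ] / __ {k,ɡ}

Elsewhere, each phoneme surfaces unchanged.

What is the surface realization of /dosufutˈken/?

[dozuvutˈkʰen]

/d/ (word-initial): rule 2 targets it, but not word-finally → unchanged [d].
/o/ (between /d/ and /s/) is unaffected → [o].
Rule 1 applies to /s/ (between /o/ and /u/: between two vowels) → [z].
/u/ (between /s/ and /f/): no rule targets it → [u].
/f/ (between /u/ and /u/) occurs between two vowels → [v] by rule 1.
/u/ (between /f/ and /t/): no rule targets it → [u].
/t/ (between /u/ and /k/) is in the target of rule 3 but the environment (immediately before a stressed vowel) is not met → [t].
/k/ meets the environment for rule 3 (immediately before a stressed vowel) → [kʰ].
/e/ (between /k/ and /n/): no rule targets it → [e].
/n/ (word-final) is in the target of rule 4 but the environment (before a labial or velar stop) is not met → [n].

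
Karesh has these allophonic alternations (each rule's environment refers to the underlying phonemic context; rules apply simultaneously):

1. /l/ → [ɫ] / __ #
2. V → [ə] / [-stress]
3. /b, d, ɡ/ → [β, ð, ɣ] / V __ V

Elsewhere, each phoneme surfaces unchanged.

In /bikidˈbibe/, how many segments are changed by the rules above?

4

Segments that undergo a rule: /i/ → [ə] (rule 2); /i/ → [ə] (rule 2); /b/ → [β] (rule 3); /e/ → [ə] (rule 2).
All other segments surface unchanged.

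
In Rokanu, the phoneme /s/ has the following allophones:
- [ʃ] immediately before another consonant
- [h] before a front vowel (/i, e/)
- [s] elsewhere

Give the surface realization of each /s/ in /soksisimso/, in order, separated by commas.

Occurrence 1 (position 1): no conditioning environment matches → elsewhere allophone [s].
Occurrence 2 (position 4): before a front vowel (/i, e/) → [h].
Occurrence 3 (position 6): before a front vowel (/i, e/) → [h].
Occurrence 4 (position 9): no conditioning environment matches → elsewhere allophone [s].

[s], [h], [h], [s]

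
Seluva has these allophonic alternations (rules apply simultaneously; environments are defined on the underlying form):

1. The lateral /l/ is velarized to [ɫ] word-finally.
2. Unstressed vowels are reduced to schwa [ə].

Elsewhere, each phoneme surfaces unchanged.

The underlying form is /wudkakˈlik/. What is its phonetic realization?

/w/ — not in any rule's target class → [w].
/u/ — between /w/ and /d/, in an unstressed syllable — surfaces as [ə] (rule 2).
/d/ — not in any rule's target class → [d].
/k/ stays [k].
/a/ (between /k/ and /k/) occurs in an unstressed syllable → [ə] by rule 2.
/k/ stays [k].
/l/ — between /k/ and /i/; rule 1 does not apply here → [l].
/i/ (between /l/ and /k/) fails the environment for rule 2, so it stays [i].
/k/ (word-final): no rule targets it → [k].

[wədkəkˈlik]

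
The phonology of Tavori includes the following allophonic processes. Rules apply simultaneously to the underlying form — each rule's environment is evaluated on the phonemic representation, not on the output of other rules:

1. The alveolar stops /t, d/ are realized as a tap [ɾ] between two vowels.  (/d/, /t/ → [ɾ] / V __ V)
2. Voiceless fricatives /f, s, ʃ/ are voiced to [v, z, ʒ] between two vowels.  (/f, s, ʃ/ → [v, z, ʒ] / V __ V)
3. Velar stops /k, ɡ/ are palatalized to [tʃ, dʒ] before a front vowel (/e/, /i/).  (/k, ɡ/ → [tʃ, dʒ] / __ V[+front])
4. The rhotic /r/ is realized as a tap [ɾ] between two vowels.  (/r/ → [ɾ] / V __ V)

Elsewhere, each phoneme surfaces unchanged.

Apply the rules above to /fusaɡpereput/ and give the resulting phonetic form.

/f/ (word-initial) is in the target of rule 2 but the environment (between two vowels) is not met → [f].
/u/ (between /f/ and /s/) is unaffected → [u].
/s/ (between /u/ and /a/): between two vowels, so rule 2 applies → [z].
/a/ (between /s/ and /ɡ/) is unaffected → [a].
/ɡ/ (between /a/ and /p/) fails the environment for rule 3, so it stays [ɡ].
/p/ (between /ɡ/ and /e/) is unaffected → [p].
/e/ stays [e].
/r/ (between /e/ and /e/) occurs between two vowels → [ɾ] by rule 4.
/e/ (between /r/ and /p/) is unaffected → [e].
/p/ stays [p].
/u/ (between /p/ and /t/) is unaffected → [u].
/t/ (word-final): rule 1 targets it, but not between two vowels → unchanged [t].

[fuzaɡpeɾeput]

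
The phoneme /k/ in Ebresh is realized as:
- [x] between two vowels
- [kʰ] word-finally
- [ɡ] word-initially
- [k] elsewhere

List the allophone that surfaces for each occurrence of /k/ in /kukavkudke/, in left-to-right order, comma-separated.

Occurrence 1 (position 1): word-initially → [ɡ].
Occurrence 2 (position 3): between two vowels → [x].
Occurrence 3 (position 6): no conditioning environment matches → elsewhere allophone [k].
Occurrence 4 (position 9): no conditioning environment matches → elsewhere allophone [k].

[ɡ], [x], [k], [k]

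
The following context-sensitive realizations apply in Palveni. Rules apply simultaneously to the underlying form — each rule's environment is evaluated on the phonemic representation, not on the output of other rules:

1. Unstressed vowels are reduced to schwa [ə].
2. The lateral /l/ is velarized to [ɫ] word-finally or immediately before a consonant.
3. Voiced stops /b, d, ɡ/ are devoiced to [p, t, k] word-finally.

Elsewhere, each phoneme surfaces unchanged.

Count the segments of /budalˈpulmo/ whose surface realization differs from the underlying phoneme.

5

Segments that undergo a rule: /u/ → [ə] (rule 1); /a/ → [ə] (rule 1); /l/ → [ɫ] (rule 2); /l/ → [ɫ] (rule 2); /o/ → [ə] (rule 1).
All other segments surface unchanged.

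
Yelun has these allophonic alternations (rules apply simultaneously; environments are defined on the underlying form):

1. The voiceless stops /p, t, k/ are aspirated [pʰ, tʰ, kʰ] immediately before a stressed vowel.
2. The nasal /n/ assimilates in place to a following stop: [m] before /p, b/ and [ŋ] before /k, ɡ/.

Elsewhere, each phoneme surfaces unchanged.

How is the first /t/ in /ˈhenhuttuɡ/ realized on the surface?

[t]

/t/ (between /u/ and /t/): rule 1 targets it, but not immediately before a stressed vowel → unchanged [t].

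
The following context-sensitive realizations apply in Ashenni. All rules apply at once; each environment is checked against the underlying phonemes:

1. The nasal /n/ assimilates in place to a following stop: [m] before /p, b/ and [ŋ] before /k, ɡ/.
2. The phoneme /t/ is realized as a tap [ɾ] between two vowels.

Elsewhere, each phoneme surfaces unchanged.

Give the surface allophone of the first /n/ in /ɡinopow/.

[n]

/n/ — between /i/ and /o/; rule 1 does not apply here → [n].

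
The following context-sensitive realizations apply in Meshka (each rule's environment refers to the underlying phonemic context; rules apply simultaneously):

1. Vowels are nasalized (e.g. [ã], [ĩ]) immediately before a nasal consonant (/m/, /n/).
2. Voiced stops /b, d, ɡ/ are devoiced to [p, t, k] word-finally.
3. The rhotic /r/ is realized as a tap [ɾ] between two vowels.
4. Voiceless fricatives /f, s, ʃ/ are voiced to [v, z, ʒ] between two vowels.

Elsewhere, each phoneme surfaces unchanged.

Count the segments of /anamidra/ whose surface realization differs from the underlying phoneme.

2

Segments that undergo a rule: /a/ → [ã] (rule 1); /a/ → [ã] (rule 1).
All other segments surface unchanged.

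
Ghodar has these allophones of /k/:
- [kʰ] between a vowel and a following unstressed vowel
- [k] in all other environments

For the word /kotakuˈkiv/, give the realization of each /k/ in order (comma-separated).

[k], [kʰ], [k]

Occurrence 1 (position 1): no conditioning environment matches → elsewhere allophone [k].
Occurrence 2 (position 5): between a vowel and a following unstressed vowel → [kʰ].
Occurrence 3 (position 7): no conditioning environment matches → elsewhere allophone [k].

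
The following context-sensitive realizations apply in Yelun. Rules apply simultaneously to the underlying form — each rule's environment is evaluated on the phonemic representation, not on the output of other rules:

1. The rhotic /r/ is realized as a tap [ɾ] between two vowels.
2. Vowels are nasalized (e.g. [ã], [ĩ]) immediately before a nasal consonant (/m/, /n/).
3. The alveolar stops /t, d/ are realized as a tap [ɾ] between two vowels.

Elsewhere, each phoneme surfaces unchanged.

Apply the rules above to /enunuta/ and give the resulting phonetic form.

/e/ — word-initial, before a nasal consonant — surfaces as [ẽ] (rule 2).
Rule 2 applies to /u/ (between /n/ and /n/: before a nasal consonant) → [ũ].
/u/ (between /n/ and /t/) fails the environment for rule 2, so it stays [u].
/t/ meets the environment for rule 3 (between two vowels) → [ɾ].
/a/ (word-final) is in the target of rule 2 but the environment (before a nasal consonant) is not met → [a].

[ẽnũnuɾa]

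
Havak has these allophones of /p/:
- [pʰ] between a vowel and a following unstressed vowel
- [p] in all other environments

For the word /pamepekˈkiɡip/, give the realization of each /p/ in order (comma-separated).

[p], [pʰ], [p]

Occurrence 1 (position 1): no conditioning environment matches → elsewhere allophone [p].
Occurrence 2 (position 5): between a vowel and a following unstressed vowel → [pʰ].
Occurrence 3 (position 12): no conditioning environment matches → elsewhere allophone [p].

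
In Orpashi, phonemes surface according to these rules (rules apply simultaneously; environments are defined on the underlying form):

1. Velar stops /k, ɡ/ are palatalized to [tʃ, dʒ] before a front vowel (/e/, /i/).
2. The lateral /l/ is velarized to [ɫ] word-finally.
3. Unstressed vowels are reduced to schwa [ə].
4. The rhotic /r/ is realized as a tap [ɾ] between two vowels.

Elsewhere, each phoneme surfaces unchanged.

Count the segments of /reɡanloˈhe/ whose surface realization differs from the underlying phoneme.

Segments that undergo a rule: /e/ → [ə] (rule 3); /a/ → [ə] (rule 3); /o/ → [ə] (rule 3).
All other segments surface unchanged.

3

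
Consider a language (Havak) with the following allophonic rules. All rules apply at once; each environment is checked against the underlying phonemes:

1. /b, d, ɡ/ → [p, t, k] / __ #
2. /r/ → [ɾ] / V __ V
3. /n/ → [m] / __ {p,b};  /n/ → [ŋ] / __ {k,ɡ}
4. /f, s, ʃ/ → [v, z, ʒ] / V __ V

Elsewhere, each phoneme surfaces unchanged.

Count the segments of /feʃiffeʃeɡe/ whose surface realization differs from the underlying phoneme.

Segments that undergo a rule: /ʃ/ → [ʒ] (rule 4); /ʃ/ → [ʒ] (rule 4).
All other segments surface unchanged.

2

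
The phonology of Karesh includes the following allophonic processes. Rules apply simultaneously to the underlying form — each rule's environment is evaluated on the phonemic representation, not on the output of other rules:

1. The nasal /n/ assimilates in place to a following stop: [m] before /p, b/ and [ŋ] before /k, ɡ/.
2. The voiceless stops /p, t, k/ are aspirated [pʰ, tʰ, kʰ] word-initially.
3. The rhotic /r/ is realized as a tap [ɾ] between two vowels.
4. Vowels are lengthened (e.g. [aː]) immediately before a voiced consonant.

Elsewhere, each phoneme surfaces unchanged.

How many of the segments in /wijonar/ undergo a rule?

3

Segments that undergo a rule: /i/ → [iː] (rule 4); /o/ → [oː] (rule 4); /a/ → [aː] (rule 4).
All other segments surface unchanged.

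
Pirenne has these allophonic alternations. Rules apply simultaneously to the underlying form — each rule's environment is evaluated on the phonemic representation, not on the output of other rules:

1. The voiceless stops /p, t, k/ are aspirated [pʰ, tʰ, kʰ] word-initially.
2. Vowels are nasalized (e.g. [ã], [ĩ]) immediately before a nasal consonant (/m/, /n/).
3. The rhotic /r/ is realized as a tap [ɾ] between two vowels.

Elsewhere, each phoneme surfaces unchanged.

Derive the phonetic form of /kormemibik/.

[kʰormẽmibik]

/k/ (word-initial) occurs word-initially → [kʰ] by rule 1.
/o/ — between /k/ and /r/; rule 2 does not apply here → [o].
/r/ (between /o/ and /m/) is in the target of rule 3 but the environment (between two vowels) is not met → [r].
Rule 2 applies to /e/ (between /m/ and /m/: before a nasal consonant) → [ẽ].
/i/ — between /m/ and /b/; rule 2 does not apply here → [i].
/i/ — between /b/ and /k/; rule 2 does not apply here → [i].
/k/ (word-final): rule 1 targets it, but not word-initially → unchanged [k].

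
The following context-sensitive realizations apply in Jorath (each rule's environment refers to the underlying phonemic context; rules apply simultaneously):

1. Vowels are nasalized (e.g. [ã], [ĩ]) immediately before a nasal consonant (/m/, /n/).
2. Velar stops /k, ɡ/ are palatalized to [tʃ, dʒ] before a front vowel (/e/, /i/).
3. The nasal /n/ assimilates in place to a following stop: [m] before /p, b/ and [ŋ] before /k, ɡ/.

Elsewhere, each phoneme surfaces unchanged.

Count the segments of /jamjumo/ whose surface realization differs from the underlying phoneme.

2

Segments that undergo a rule: /a/ → [ã] (rule 1); /u/ → [ũ] (rule 1).
All other segments surface unchanged.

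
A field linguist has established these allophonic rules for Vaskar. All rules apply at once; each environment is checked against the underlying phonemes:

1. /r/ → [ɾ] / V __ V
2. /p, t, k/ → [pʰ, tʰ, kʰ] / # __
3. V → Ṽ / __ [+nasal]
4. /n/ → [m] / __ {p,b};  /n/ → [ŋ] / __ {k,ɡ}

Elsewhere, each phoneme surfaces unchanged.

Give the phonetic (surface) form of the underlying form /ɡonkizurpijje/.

[ɡõŋkizurpijje]

/ɡ/ (word-initial): no rule targets it → [ɡ].
/o/ meets the environment for rule 3 (before a nasal consonant) → [õ].
/n/ (between /o/ and /k/): before a labial or velar stop, so rule 4 applies → [ŋ].
/k/ (between /n/ and /i/) is in the target of rule 2 but the environment (word-initially) is not met → [k].
/i/ (between /k/ and /z/) is in the target of rule 3 but the environment (before a nasal consonant) is not met → [i].
/z/ (between /i/ and /u/): no rule targets it → [z].
/u/ — between /z/ and /r/; rule 3 does not apply here → [u].
/r/ (between /u/ and /p/): rule 1 targets it, but not between two vowels → unchanged [r].
/p/ — between /r/ and /i/; rule 2 does not apply here → [p].
/i/ (between /p/ and /j/) fails the environment for rule 3, so it stays [i].
/j/ (between /i/ and /j/) is unaffected → [j].
/j/ stays [j].
/e/ (word-final) is in the target of rule 3 but the environment (before a nasal consonant) is not met → [e].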